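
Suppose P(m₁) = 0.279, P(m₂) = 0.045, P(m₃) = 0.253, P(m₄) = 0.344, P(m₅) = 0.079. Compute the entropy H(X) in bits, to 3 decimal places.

2.036 bits

H = −Σ pᵢ log₂ pᵢ.
−0.279·log₂(0.279) = 0.5138
−0.045·log₂(0.045) = 0.2013
−0.253·log₂(0.253) = 0.5016
−0.344·log₂(0.344) = 0.5296
−0.079·log₂(0.079) = 0.2893
Sum ≈ 2.0357 → 2.036 bits.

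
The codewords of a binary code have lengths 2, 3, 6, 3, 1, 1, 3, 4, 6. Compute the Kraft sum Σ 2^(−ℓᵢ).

1.71875

With common denominator 2^6 = 64: Σ 2^(−ℓᵢ) = 16/64 + 8/64 + 1/64 + 8/64 + 32/64 + 32/64 + 8/64 + 4/64 + 1/64 = 110/64 = 1.71875.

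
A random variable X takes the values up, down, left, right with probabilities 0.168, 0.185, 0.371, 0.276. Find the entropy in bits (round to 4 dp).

H = −Σ pᵢ log₂ pᵢ.
−0.168·log₂(0.168) = 0.4323
−0.185·log₂(0.185) = 0.4504
−0.371·log₂(0.371) = 0.5307
−0.276·log₂(0.276) = 0.5126
Sum ≈ 1.9260 → 1.9260 bits.

1.9260 bits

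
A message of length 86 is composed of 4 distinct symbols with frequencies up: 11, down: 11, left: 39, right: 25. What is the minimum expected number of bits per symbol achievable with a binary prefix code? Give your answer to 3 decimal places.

1.802 bits/symbol

Probabilities are the counts divided by 86.
Repeatedly combine the two least-probable nodes; the expected code length is the sum of the merged weights.
merge 11/86 + 11/86 → 11/43
merge 11/43 + 25/86 → 47/86
merge 39/86 + 47/86 → 1
L = 11/43 + 47/86 + 1 = 155/86 ≈ 1.802 bits/symbol.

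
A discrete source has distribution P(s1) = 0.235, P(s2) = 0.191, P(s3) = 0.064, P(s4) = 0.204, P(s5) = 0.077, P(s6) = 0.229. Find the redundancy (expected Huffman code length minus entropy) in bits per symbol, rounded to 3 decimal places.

Entropy H = −Σ p log₂ p ≈ 2.4406 bits.
Huffman merges: 8/125+77/1000→141/1000; 141/1000+191/1000→83/250; 51/250+229/1000→433/1000; 47/200+83/250→567/1000; 433/1000+567/1000→1. L = 2473/1000 ≈ 2.4730.
L − H = 2.4730 − 2.4406 = 0.032 bits.

0.032 bits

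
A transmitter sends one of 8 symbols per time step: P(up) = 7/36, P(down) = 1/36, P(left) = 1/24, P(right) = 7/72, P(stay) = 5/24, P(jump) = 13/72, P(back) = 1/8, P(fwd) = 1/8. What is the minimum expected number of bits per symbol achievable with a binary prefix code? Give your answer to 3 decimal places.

2.833 bits/symbol

Repeatedly combine the two least-probable nodes; the expected code length is the sum of the merged weights.
merge 1/36 + 1/24 → 5/72
merge 5/72 + 7/72 → 1/6
merge 1/8 + 1/8 → 1/4
merge 1/6 + 13/72 → 25/72
merge 7/36 + 5/24 → 29/72
merge 1/4 + 25/72 → 43/72
merge 29/72 + 43/72 → 1
L = 5/72 + 1/6 + 1/4 + 25/72 + 29/72 + 43/72 + 1 = 17/6 ≈ 2.833 bits/symbol.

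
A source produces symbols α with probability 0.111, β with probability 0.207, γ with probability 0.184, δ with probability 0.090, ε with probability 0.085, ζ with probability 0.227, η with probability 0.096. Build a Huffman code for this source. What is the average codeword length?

Repeatedly combine the two least-probable nodes; the expected code length is the sum of the merged weights.
merge 17/200 + 9/100 → 7/40
merge 12/125 + 111/1000 → 207/1000
merge 7/40 + 23/125 → 359/1000
merge 207/1000 + 207/1000 → 207/500
merge 227/1000 + 359/1000 → 293/500
merge 207/500 + 293/500 → 1
L = 7/40 + 207/1000 + 359/1000 + 207/500 + 293/500 + 1 = 2741/1000 = 2.741 bits/symbol.

2.741 bits/symbol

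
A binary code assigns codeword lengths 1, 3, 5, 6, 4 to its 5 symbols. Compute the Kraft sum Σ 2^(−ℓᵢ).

With common denominator 2^6 = 64: Σ 2^(−ℓᵢ) = 32/64 + 8/64 + 2/64 + 1/64 + 4/64 = 47/64 = 0.734375.

0.734375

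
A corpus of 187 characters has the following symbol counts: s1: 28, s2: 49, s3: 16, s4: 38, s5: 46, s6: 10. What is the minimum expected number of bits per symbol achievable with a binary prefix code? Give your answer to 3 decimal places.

2.428 bits/symbol

Probabilities are the counts divided by 187.
Repeatedly combine the two least-probable nodes; the expected code length is the sum of the merged weights.
merge 10/187 + 16/187 → 26/187
merge 26/187 + 28/187 → 54/187
merge 38/187 + 46/187 → 84/187
merge 49/187 + 54/187 → 103/187
merge 84/187 + 103/187 → 1
L = 26/187 + 54/187 + 84/187 + 103/187 + 1 = 454/187 ≈ 2.428 bits/symbol.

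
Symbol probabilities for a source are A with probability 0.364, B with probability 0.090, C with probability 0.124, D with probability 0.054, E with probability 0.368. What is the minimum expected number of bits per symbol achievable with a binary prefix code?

2.044 bits/symbol

Repeatedly combine the two least-probable nodes; the expected code length is the sum of the merged weights.
merge 27/500 + 9/100 → 18/125
merge 31/250 + 18/125 → 67/250
merge 67/250 + 91/250 → 79/125
merge 46/125 + 79/125 → 1
L = 18/125 + 67/250 + 79/125 + 1 = 511/250 = 2.044 bits/symbol.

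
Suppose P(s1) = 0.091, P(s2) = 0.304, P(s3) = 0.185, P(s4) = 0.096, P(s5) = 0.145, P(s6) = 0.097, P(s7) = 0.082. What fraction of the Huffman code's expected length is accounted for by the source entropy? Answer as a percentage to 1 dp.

Entropy H = −Σ p log₂ p ≈ 2.6381 bits.
Huffman merges: 41/500+91/1000→173/1000; 12/125+97/1000→193/1000; 29/200+173/1000→159/500; 37/200+193/1000→189/500; 38/125+159/500→311/500; 189/500+311/500→1. L = 671/250 ≈ 2.6840.
Efficiency = H/L = 2.6381/2.6840 = 98.3%.

98.3%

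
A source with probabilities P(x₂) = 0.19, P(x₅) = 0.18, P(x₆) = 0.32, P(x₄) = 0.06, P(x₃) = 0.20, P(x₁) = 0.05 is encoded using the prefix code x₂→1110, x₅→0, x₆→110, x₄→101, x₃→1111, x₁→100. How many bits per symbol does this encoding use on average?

L̄ = Σ pᵢ·ℓᵢ = 0.19·4 + 0.18·1 + 0.32·3 + 0.06·3 + 0.20·4 + 0.05·3 = 3.03 bits/symbol.

3.03 bits/symbol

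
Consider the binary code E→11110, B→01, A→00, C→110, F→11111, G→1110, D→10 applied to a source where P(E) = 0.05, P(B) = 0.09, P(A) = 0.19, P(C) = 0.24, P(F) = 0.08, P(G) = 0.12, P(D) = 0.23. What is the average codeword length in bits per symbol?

2.87 bits/symbol

L̄ = Σ pᵢ·ℓᵢ = 0.05·5 + 0.09·2 + 0.19·2 + 0.24·3 + 0.08·5 + 0.12·4 + 0.23·2 = 2.87 bits/symbol.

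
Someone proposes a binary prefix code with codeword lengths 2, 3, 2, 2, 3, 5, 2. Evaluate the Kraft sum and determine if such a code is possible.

1.28125; no

With common denominator 2^5 = 32: Σ 2^(−ℓᵢ) = 8/32 + 4/32 + 8/32 + 8/32 + 4/32 + 1/32 + 8/32 = 41/32 = 1.28125.
Kraft's inequality requires Σ ≤ 1; here Σ = 1.28125 > 1, so no such prefix code exists.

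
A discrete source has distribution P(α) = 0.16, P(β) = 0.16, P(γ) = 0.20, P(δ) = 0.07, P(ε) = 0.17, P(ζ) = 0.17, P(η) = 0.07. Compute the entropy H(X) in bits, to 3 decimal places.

2.717 bits

H = −Σ pᵢ log₂ pᵢ.
−0.16·log₂(0.16) = 0.4230
−0.16·log₂(0.16) = 0.4230
−0.20·log₂(0.20) = 0.4644
−0.07·log₂(0.07) = 0.2686
−0.17·log₂(0.17) = 0.4346
−0.17·log₂(0.17) = 0.4346
−0.07·log₂(0.07) = 0.2686
Sum ≈ 2.7167 → 2.717 bits.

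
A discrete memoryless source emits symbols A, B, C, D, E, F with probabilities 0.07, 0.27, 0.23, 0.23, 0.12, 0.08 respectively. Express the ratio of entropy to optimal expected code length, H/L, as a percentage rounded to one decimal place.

99.7%

Entropy H = −Σ p log₂ p ≈ 2.4125 bits.
Huffman merges: 7/100+2/25→3/20; 3/25+3/20→27/100; 23/100+23/100→23/50; 27/100+27/100→27/50; 23/50+27/50→1. L = 121/50 ≈ 2.4200.
Efficiency = H/L = 2.4125/2.4200 = 99.7%.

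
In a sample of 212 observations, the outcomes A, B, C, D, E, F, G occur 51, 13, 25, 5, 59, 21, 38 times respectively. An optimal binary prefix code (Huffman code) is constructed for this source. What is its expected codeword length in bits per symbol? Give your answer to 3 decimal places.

2.566 bits/symbol

Probabilities are the counts divided by 212.
Repeatedly combine the two least-probable nodes; the expected code length is the sum of the merged weights.
merge 5/212 + 13/212 → 9/106
merge 9/106 + 21/212 → 39/212
merge 25/212 + 19/106 → 63/212
merge 39/212 + 51/212 → 45/106
merge 59/212 + 63/212 → 61/106
merge 45/106 + 61/106 → 1
L = 9/106 + 39/212 + 63/212 + 45/106 + 61/106 + 1 = 136/53 ≈ 2.566 bits/symbol.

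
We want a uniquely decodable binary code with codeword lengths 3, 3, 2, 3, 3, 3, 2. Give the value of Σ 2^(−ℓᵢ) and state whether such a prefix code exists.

1.125; no

With common denominator 2^3 = 8: Σ 2^(−ℓᵢ) = 1/8 + 1/8 + 2/8 + 1/8 + 1/8 + 1/8 + 2/8 = 9/8 = 1.125.
Kraft's inequality requires Σ ≤ 1; here Σ = 1.125 > 1, so no such prefix code exists.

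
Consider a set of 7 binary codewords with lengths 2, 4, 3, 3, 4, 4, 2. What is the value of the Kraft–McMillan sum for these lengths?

With common denominator 2^4 = 16: Σ 2^(−ℓᵢ) = 4/16 + 1/16 + 2/16 + 2/16 + 1/16 + 1/16 + 4/16 = 15/16 = 0.9375.

0.9375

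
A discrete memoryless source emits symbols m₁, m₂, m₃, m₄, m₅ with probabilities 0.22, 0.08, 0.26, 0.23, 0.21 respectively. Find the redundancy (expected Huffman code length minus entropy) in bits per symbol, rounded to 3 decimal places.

Entropy H = −Σ p log₂ p ≈ 2.2379 bits.
Huffman merges: 2/25+21/100→29/100; 11/50+23/100→9/20; 13/50+29/100→11/20; 9/20+11/20→1. L = 229/100 ≈ 2.2900.
L − H = 2.2900 − 2.2379 = 0.052 bits.

0.052 bits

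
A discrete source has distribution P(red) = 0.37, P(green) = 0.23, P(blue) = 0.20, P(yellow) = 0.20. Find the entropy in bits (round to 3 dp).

1.947 bits

H = −Σ pᵢ log₂ pᵢ.
−0.37·log₂(0.37) = 0.5307
−0.23·log₂(0.23) = 0.4877
−0.20·log₂(0.20) = 0.4644
−0.20·log₂(0.20) = 0.4644
Sum ≈ 1.9472 → 1.947 bits.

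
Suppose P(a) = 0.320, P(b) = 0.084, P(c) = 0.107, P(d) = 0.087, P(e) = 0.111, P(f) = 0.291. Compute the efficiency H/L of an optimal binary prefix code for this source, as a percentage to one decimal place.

98.3%

Entropy H = −Σ p log₂ p ≈ 2.3480 bits.
Huffman merges: 21/250+87/1000→171/1000; 107/1000+111/1000→109/500; 171/1000+109/500→389/1000; 291/1000+8/25→611/1000; 389/1000+611/1000→1. L = 2389/1000 ≈ 2.3890.
Efficiency = H/L = 2.3480/2.3890 = 98.3%.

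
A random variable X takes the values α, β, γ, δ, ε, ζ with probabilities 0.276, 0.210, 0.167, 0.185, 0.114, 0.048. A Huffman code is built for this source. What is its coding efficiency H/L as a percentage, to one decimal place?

97.7%

Entropy H = −Σ p log₂ p ≈ 2.4344 bits.
Huffman merges: 6/125+57/500→81/500; 81/500+167/1000→329/1000; 37/200+21/100→79/200; 69/250+329/1000→121/200; 79/200+121/200→1. L = 2491/1000 ≈ 2.4910.
Efficiency = H/L = 2.4344/2.4910 = 97.7%.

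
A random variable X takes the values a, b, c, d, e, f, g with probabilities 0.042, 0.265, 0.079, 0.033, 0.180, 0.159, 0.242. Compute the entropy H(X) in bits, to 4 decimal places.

H = −Σ pᵢ log₂ pᵢ.
−0.042·log₂(0.042) = 0.1921
−0.265·log₂(0.265) = 0.5077
−0.079·log₂(0.079) = 0.2893
−0.033·log₂(0.033) = 0.1624
−0.180·log₂(0.180) = 0.4453
−0.159·log₂(0.159) = 0.4218
−0.242·log₂(0.242) = 0.4954
Sum ≈ 2.5140 → 2.5140 bits.

2.5140 bits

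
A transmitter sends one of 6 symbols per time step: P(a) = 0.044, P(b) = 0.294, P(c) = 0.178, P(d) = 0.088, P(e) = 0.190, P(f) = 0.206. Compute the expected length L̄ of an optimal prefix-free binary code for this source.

Repeatedly combine the two least-probable nodes; the expected code length is the sum of the merged weights.
merge 11/250 + 11/125 → 33/250
merge 33/250 + 89/500 → 31/100
merge 19/100 + 103/500 → 99/250
merge 147/500 + 31/100 → 151/250
merge 99/250 + 151/250 → 1
L = 33/250 + 31/100 + 99/250 + 151/250 + 1 = 1221/500 = 2.442 bits/symbol.

2.442 bits/symbol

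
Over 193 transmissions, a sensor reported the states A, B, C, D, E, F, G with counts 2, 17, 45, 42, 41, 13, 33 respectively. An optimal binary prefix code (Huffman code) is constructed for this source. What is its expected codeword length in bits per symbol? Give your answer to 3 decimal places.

Probabilities are the counts divided by 193.
Repeatedly combine the two least-probable nodes; the expected code length is the sum of the merged weights.
merge 2/193 + 13/193 → 15/193
merge 15/193 + 17/193 → 32/193
merge 32/193 + 33/193 → 65/193
merge 41/193 + 42/193 → 83/193
merge 45/193 + 65/193 → 110/193
merge 83/193 + 110/193 → 1
L = 15/193 + 32/193 + 65/193 + 83/193 + 110/193 + 1 = 498/193 ≈ 2.580 bits/symbol.

2.580 bits/symbol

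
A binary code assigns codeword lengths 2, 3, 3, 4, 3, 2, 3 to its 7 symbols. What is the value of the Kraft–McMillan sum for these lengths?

1.0625

With common denominator 2^4 = 16: Σ 2^(−ℓᵢ) = 4/16 + 2/16 + 2/16 + 1/16 + 2/16 + 4/16 + 2/16 = 17/16 = 1.0625.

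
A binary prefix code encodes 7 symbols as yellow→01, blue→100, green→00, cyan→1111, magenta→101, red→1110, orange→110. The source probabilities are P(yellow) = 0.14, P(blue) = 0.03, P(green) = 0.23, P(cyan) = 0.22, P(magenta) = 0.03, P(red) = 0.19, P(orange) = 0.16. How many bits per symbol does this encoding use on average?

3.04 bits/symbol

L̄ = Σ pᵢ·ℓᵢ = 0.14·2 + 0.03·3 + 0.23·2 + 0.22·4 + 0.03·3 + 0.19·4 + 0.16·3 = 3.04 bits/symbol.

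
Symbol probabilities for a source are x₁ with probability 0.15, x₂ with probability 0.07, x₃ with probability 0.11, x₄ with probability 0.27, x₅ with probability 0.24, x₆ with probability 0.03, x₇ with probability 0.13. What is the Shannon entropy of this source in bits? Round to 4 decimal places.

H = −Σ pᵢ log₂ pᵢ.
−0.15·log₂(0.15) = 0.4105
−0.07·log₂(0.07) = 0.2686
−0.11·log₂(0.11) = 0.3503
−0.27·log₂(0.27) = 0.5100
−0.24·log₂(0.24) = 0.4941
−0.03·log₂(0.03) = 0.1518
−0.13·log₂(0.13) = 0.3826
Sum ≈ 2.5680 → 2.5680 bits.

2.5680 bits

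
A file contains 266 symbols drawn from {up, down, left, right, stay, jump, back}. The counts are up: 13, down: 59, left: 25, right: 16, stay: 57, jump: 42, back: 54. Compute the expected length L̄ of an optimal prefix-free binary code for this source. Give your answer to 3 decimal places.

2.673 bits/symbol

Probabilities are the counts divided by 266.
Repeatedly combine the two least-probable nodes; the expected code length is the sum of the merged weights.
merge 13/266 + 8/133 → 29/266
merge 25/266 + 29/266 → 27/133
merge 3/19 + 27/133 → 48/133
merge 27/133 + 3/14 → 111/266
merge 59/266 + 48/133 → 155/266
merge 111/266 + 155/266 → 1
L = 29/266 + 27/133 + 48/133 + 111/266 + 155/266 + 1 = 711/266 ≈ 2.673 bits/symbol.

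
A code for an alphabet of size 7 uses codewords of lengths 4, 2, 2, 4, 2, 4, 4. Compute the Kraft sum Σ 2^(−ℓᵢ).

1

With common denominator 2^4 = 16: Σ 2^(−ℓᵢ) = 1/16 + 4/16 + 4/16 + 1/16 + 4/16 + 1/16 + 1/16 = 16/16 = 1.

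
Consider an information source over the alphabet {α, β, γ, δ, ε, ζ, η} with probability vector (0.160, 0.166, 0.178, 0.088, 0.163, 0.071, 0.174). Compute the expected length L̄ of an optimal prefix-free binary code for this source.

2.807 bits/symbol

Repeatedly combine the two least-probable nodes; the expected code length is the sum of the merged weights.
merge 71/1000 + 11/125 → 159/1000
merge 159/1000 + 4/25 → 319/1000
merge 163/1000 + 83/500 → 329/1000
merge 87/500 + 89/500 → 44/125
merge 319/1000 + 329/1000 → 81/125
merge 44/125 + 81/125 → 1
L = 159/1000 + 319/1000 + 329/1000 + 44/125 + 81/125 + 1 = 2807/1000 = 2.807 bits/symbol.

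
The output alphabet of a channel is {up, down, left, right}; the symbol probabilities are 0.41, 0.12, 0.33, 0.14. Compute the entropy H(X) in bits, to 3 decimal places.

1.819 bits

H = −Σ pᵢ log₂ pᵢ.
−0.41·log₂(0.41) = 0.5274
−0.12·log₂(0.12) = 0.3671
−0.33·log₂(0.33) = 0.5278
−0.14·log₂(0.14) = 0.3971
Sum ≈ 1.8194 → 1.819 bits.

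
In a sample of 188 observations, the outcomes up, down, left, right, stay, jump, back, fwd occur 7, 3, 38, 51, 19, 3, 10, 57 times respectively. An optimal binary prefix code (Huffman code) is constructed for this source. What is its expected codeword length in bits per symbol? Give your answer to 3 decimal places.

Probabilities are the counts divided by 188.
Repeatedly combine the two least-probable nodes; the expected code length is the sum of the merged weights.
merge 3/188 + 3/188 → 3/94
merge 3/94 + 7/188 → 13/188
merge 5/94 + 13/188 → 23/188
merge 19/188 + 23/188 → 21/94
merge 19/94 + 21/94 → 20/47
merge 51/188 + 57/188 → 27/47
merge 20/47 + 27/47 → 1
L = 3/94 + 13/188 + 23/188 + 21/94 + 20/47 + 27/47 + 1 = 115/47 ≈ 2.447 bits/symbol.

2.447 bits/symbol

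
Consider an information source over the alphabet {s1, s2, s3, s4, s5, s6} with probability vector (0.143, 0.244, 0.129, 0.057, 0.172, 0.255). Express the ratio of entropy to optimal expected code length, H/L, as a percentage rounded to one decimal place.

98.1%

Entropy H = −Σ p log₂ p ≈ 2.4540 bits.
Huffman merges: 57/1000+129/1000→93/500; 143/1000+43/250→63/200; 93/500+61/250→43/100; 51/200+63/200→57/100; 43/100+57/100→1. L = 2501/1000 ≈ 2.5010.
Efficiency = H/L = 2.4540/2.5010 = 98.1%.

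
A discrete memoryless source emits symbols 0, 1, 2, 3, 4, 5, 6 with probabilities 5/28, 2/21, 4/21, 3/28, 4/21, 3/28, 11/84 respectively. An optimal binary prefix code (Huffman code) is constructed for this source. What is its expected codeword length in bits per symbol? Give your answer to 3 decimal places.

2.810 bits/symbol

Repeatedly combine the two least-probable nodes; the expected code length is the sum of the merged weights.
merge 2/21 + 3/28 → 17/84
merge 3/28 + 11/84 → 5/21
merge 5/28 + 4/21 → 31/84
merge 4/21 + 17/84 → 11/28
merge 5/21 + 31/84 → 17/28
merge 11/28 + 17/28 → 1
L = 17/84 + 5/21 + 31/84 + 11/28 + 17/28 + 1 = 59/21 ≈ 2.810 bits/symbol.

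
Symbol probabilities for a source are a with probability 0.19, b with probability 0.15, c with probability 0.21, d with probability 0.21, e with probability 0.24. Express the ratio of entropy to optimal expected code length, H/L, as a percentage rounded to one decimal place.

98.5%

Entropy H = −Σ p log₂ p ≈ 2.3056 bits.
Huffman merges: 3/20+19/100→17/50; 21/100+21/100→21/50; 6/25+17/50→29/50; 21/50+29/50→1. L = 117/50 ≈ 2.3400.
Efficiency = H/L = 2.3056/2.3400 = 98.5%.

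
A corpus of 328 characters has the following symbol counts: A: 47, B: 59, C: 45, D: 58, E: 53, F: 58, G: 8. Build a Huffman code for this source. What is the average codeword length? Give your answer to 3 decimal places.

Probabilities are the counts divided by 328.
Repeatedly combine the two least-probable nodes; the expected code length is the sum of the merged weights.
merge 1/41 + 45/328 → 53/328
merge 47/328 + 53/328 → 25/82
merge 53/328 + 29/164 → 111/328
merge 29/164 + 59/328 → 117/328
merge 25/82 + 111/328 → 211/328
merge 117/328 + 211/328 → 1
L = 53/328 + 25/82 + 111/328 + 117/328 + 211/328 + 1 = 115/41 ≈ 2.805 bits/symbol.

2.805 bits/symbol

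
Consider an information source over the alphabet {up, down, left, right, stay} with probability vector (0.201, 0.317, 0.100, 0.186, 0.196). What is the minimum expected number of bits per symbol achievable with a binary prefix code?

Repeatedly combine the two least-probable nodes; the expected code length is the sum of the merged weights.
merge 1/10 + 93/500 → 143/500
merge 49/250 + 201/1000 → 397/1000
merge 143/500 + 317/1000 → 603/1000
merge 397/1000 + 603/1000 → 1
L = 143/500 + 397/1000 + 603/1000 + 1 = 1143/500 = 2.286 bits/symbol.

2.286 bits/symbol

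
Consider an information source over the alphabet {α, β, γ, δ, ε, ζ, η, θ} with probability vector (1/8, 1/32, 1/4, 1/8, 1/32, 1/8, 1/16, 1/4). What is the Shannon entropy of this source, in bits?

Each probability is a power of 1/2, so log₂(1/p) is an integer.
H = Σ p·log₂(1/p) = 1/8·3 + 1/32·5 + 1/4·2 + 1/8·3 + 1/32·5 + 1/8·3 + 1/16·4 + 1/4·2 = 2.6875 bits.

2.6875 bits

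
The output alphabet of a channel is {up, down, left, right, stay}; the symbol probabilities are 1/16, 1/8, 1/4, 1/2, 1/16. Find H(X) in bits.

1.875 bits

Each probability is a power of 1/2, so log₂(1/p) is an integer.
H = Σ p·log₂(1/p) = 1/16·4 + 1/8·3 + 1/4·2 + 1/2·1 + 1/16·4 = 1.875 bits.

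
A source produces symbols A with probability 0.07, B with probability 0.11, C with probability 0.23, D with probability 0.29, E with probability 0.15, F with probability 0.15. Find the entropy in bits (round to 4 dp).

H = −Σ pᵢ log₂ pᵢ.
−0.07·log₂(0.07) = 0.2686
−0.11·log₂(0.11) = 0.3503
−0.23·log₂(0.23) = 0.4877
−0.29·log₂(0.29) = 0.5179
−0.15·log₂(0.15) = 0.4105
−0.15·log₂(0.15) = 0.4105
Sum ≈ 2.4455 → 2.4455 bits.

2.4455 bits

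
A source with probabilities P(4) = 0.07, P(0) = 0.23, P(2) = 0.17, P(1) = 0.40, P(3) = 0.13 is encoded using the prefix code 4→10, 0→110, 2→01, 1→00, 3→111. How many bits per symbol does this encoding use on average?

L̄ = Σ pᵢ·ℓᵢ = 0.07·2 + 0.23·3 + 0.17·2 + 0.40·2 + 0.13·3 = 2.36 bits/symbol.

2.36 bits/symbol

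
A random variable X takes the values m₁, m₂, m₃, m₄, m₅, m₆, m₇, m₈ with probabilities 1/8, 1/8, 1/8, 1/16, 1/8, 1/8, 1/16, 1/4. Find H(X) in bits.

2.875 bits

Each probability is a power of 1/2, so log₂(1/p) is an integer.
H = Σ p·log₂(1/p) = 1/8·3 + 1/8·3 + 1/8·3 + 1/16·4 + 1/8·3 + 1/8·3 + 1/16·4 + 1/4·2 = 2.875 bits.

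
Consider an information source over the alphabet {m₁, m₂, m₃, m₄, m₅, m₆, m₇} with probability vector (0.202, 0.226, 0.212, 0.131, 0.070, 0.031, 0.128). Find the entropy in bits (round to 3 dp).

H = −Σ pᵢ log₂ pᵢ.
−0.202·log₂(0.202) = 0.4661
−0.226·log₂(0.226) = 0.4849
−0.212·log₂(0.212) = 0.4744
−0.131·log₂(0.131) = 0.3841
−0.070·log₂(0.070) = 0.2686
−0.031·log₂(0.031) = 0.1554
−0.128·log₂(0.128) = 0.3796
Sum ≈ 2.6131 → 2.613 bits.

2.613 bits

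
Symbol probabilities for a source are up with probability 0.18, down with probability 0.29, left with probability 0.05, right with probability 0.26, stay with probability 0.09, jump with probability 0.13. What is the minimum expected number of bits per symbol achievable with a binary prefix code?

Repeatedly combine the two least-probable nodes; the expected code length is the sum of the merged weights.
merge 1/20 + 9/100 → 7/50
merge 13/100 + 7/50 → 27/100
merge 9/50 + 13/50 → 11/25
merge 27/100 + 29/100 → 14/25
merge 11/25 + 14/25 → 1
L = 7/50 + 27/100 + 11/25 + 14/25 + 1 = 241/100 = 2.41 bits/symbol.

2.41 bits/symbol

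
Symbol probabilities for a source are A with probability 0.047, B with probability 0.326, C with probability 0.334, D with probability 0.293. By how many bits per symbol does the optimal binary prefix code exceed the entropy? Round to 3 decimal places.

Entropy H = −Σ p log₂ p ≈ 1.7818 bits.
Huffman merges: 47/1000+293/1000→17/50; 163/500+167/500→33/50; 17/50+33/50→1. L = 2 ≈ 2.0000.
L − H = 2.0000 − 1.7818 = 0.218 bits.

0.218 bits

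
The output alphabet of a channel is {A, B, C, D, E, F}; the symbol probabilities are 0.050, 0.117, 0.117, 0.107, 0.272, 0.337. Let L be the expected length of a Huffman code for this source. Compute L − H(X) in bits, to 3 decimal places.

0.066 bits

Entropy H = −Σ p log₂ p ≈ 2.3251 bits.
Huffman merges: 1/20+107/1000→157/1000; 117/1000+117/1000→117/500; 157/1000+117/500→391/1000; 34/125+337/1000→609/1000; 391/1000+609/1000→1. L = 2391/1000 ≈ 2.3910.
L − H = 2.3910 − 2.3251 = 0.066 bits.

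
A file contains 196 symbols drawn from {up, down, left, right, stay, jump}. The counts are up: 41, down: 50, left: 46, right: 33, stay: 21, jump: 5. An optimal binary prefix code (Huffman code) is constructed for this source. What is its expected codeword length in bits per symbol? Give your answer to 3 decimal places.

Probabilities are the counts divided by 196.
Repeatedly combine the two least-probable nodes; the expected code length is the sum of the merged weights.
merge 5/196 + 3/28 → 13/98
merge 13/98 + 33/196 → 59/196
merge 41/196 + 23/98 → 87/196
merge 25/98 + 59/196 → 109/196
merge 87/196 + 109/196 → 1
L = 13/98 + 59/196 + 87/196 + 109/196 + 1 = 477/196 ≈ 2.434 bits/symbol.

2.434 bits/symbol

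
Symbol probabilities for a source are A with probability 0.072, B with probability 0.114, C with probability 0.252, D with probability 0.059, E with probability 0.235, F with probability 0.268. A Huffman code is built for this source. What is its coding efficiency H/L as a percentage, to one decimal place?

99.9%

Entropy H = −Σ p log₂ p ≈ 2.3726 bits.
Huffman merges: 59/1000+9/125→131/1000; 57/500+131/1000→49/200; 47/200+49/200→12/25; 63/250+67/250→13/25; 12/25+13/25→1. L = 297/125 ≈ 2.3760.
Efficiency = H/L = 2.3726/2.3760 = 99.9%.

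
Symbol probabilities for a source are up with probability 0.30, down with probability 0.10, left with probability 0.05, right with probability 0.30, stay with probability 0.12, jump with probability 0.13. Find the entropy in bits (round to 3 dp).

2.340 bits

H = −Σ pᵢ log₂ pᵢ.
−0.30·log₂(0.30) = 0.5211
−0.10·log₂(0.10) = 0.3322
−0.05·log₂(0.05) = 0.2161
−0.30·log₂(0.30) = 0.5211
−0.12·log₂(0.12) = 0.3671
−0.13·log₂(0.13) = 0.3826
Sum ≈ 2.3402 → 2.340 bits.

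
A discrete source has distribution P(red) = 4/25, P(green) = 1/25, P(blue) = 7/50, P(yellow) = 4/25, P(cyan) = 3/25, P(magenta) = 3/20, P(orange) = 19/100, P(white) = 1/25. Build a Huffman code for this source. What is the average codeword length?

2.89 bits/symbol

Repeatedly combine the two least-probable nodes; the expected code length is the sum of the merged weights.
merge 1/25 + 1/25 → 2/25
merge 2/25 + 3/25 → 1/5
merge 7/50 + 3/20 → 29/100
merge 4/25 + 4/25 → 8/25
merge 19/100 + 1/5 → 39/100
merge 29/100 + 8/25 → 61/100
merge 39/100 + 61/100 → 1
L = 2/25 + 1/5 + 29/100 + 8/25 + 39/100 + 61/100 + 1 = 289/100 = 2.89 bits/symbol.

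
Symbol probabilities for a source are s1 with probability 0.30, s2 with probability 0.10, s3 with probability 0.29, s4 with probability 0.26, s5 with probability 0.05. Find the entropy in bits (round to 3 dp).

2.093 bits

H = −Σ pᵢ log₂ pᵢ.
−0.30·log₂(0.30) = 0.5211
−0.10·log₂(0.10) = 0.3322
−0.29·log₂(0.29) = 0.5179
−0.26·log₂(0.26) = 0.5053
−0.05·log₂(0.05) = 0.2161
Sum ≈ 2.0926 → 2.093 bits.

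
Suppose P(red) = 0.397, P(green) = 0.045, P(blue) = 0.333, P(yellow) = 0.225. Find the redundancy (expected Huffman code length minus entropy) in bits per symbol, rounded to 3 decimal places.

Entropy H = −Σ p log₂ p ≈ 1.7429 bits.
Huffman merges: 9/200+9/40→27/100; 27/100+333/1000→603/1000; 397/1000+603/1000→1. L = 1873/1000 ≈ 1.8730.
L − H = 1.8730 − 1.7429 = 0.130 bits.

0.130 bits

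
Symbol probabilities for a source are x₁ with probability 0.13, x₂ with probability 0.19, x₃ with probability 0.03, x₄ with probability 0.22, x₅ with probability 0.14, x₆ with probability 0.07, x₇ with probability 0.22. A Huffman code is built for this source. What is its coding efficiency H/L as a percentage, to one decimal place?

Entropy H = −Σ p log₂ p ≈ 2.6164 bits.
Huffman merges: 3/100+7/100→1/10; 1/10+13/100→23/100; 7/50+19/100→33/100; 11/50+11/50→11/25; 23/100+33/100→14/25; 11/25+14/25→1. L = 133/50 ≈ 2.6600.
Efficiency = H/L = 2.6164/2.6600 = 98.4%.

98.4%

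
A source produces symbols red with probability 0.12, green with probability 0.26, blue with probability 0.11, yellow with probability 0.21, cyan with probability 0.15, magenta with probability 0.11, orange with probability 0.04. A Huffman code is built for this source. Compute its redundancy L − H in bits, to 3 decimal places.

0.038 bits

Entropy H = −Σ p log₂ p ≈ 2.6421 bits.
Huffman merges: 1/25+11/100→3/20; 11/100+3/25→23/100; 3/20+3/20→3/10; 21/100+23/100→11/25; 13/50+3/10→14/25; 11/25+14/25→1. L = 67/25 ≈ 2.6800.
L − H = 2.6800 − 2.6421 = 0.038 bits.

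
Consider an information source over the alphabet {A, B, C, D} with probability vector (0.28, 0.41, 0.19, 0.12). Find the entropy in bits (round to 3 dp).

1.864 bits

H = −Σ pᵢ log₂ pᵢ.
−0.28·log₂(0.28) = 0.5142
−0.41·log₂(0.41) = 0.5274
−0.19·log₂(0.19) = 0.4552
−0.12·log₂(0.12) = 0.3671
Sum ≈ 1.8639 → 1.864 bits.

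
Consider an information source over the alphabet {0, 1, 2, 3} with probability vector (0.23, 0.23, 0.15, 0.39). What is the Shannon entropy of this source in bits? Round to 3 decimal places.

H = −Σ pᵢ log₂ pᵢ.
−0.23·log₂(0.23) = 0.4877
−0.23·log₂(0.23) = 0.4877
−0.15·log₂(0.15) = 0.4105
−0.39·log₂(0.39) = 0.5298
Sum ≈ 1.9157 → 1.916 bits.

1.916 bits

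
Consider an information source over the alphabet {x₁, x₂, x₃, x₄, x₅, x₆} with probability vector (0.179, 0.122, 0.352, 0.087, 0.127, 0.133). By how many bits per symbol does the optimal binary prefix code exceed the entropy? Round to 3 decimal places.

Entropy H = −Σ p log₂ p ≈ 2.4165 bits.
Huffman merges: 87/1000+61/500→209/1000; 127/1000+133/1000→13/50; 179/1000+209/1000→97/250; 13/50+44/125→153/250; 97/250+153/250→1. L = 2469/1000 ≈ 2.4690.
L − H = 2.4690 − 2.4165 = 0.053 bits.

0.053 bits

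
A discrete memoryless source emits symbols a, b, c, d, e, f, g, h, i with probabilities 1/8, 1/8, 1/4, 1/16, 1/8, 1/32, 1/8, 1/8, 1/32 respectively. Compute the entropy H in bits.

2.9375 bits

Each probability is a power of 1/2, so log₂(1/p) is an integer.
H = Σ p·log₂(1/p) = 1/8·3 + 1/8·3 + 1/4·2 + 1/16·4 + 1/8·3 + 1/32·5 + 1/8·3 + 1/8·3 + 1/32·5 = 2.9375 bits.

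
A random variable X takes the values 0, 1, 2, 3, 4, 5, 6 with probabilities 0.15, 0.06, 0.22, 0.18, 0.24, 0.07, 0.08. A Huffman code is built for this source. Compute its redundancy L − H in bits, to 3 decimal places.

Entropy H = −Σ p log₂ p ≈ 2.6342 bits.
Huffman merges: 3/50+7/100→13/100; 2/25+13/100→21/100; 3/20+9/50→33/100; 21/100+11/50→43/100; 6/25+33/100→57/100; 43/100+57/100→1. L = 267/100 ≈ 2.6700.
L − H = 2.6700 − 2.6342 = 0.036 bits.

0.036 bits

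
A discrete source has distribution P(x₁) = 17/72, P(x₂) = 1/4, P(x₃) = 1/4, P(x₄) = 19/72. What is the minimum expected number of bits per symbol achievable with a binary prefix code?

2 bits/symbol

Repeatedly combine the two least-probable nodes; the expected code length is the sum of the merged weights.
merge 17/72 + 1/4 → 35/72
merge 1/4 + 19/72 → 37/72
merge 35/72 + 37/72 → 1
L = 35/72 + 37/72 + 1 = 2 bits/symbol.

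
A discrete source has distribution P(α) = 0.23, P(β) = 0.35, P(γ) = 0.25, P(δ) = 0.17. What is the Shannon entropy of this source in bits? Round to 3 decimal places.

H = −Σ pᵢ log₂ pᵢ.
−0.23·log₂(0.23) = 0.4877
−0.35·log₂(0.35) = 0.5301
−0.25·log₂(0.25) = 0.5000
−0.17·log₂(0.17) = 0.4346
Sum ≈ 1.9524 → 1.952 bits.

1.952 bits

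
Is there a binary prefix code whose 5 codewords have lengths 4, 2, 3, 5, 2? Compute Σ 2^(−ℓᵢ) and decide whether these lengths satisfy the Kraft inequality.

With common denominator 2^5 = 32: Σ 2^(−ℓᵢ) = 2/32 + 8/32 + 4/32 + 1/32 + 8/32 = 23/32 = 0.71875.
Kraft's inequality requires Σ ≤ 1; here Σ = 0.71875 ≤ 1, so such a prefix code exists.

0.71875; yes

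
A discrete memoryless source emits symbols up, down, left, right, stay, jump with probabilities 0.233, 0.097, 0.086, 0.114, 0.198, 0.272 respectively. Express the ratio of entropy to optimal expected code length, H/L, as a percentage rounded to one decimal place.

Entropy H = −Σ p log₂ p ≈ 2.4512 bits.
Huffman merges: 43/500+97/1000→183/1000; 57/500+183/1000→297/1000; 99/500+233/1000→431/1000; 34/125+297/1000→569/1000; 431/1000+569/1000→1. L = 62/25 ≈ 2.4800.
Efficiency = H/L = 2.4512/2.4800 = 98.8%.

98.8%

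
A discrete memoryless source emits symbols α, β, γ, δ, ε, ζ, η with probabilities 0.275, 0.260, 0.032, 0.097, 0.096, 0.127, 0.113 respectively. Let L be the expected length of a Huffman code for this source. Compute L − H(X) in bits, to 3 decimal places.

0.032 bits

Entropy H = −Σ p log₂ p ≈ 2.5610 bits.
Huffman merges: 4/125+12/125→16/125; 97/1000+113/1000→21/100; 127/1000+16/125→51/200; 21/100+51/200→93/200; 13/50+11/40→107/200; 93/200+107/200→1. L = 2593/1000 ≈ 2.5930.
L − H = 2.5930 − 2.5610 = 0.032 bits.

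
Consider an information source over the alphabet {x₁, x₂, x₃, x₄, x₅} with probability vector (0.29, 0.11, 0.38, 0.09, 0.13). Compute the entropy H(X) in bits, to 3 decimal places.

H = −Σ pᵢ log₂ pᵢ.
−0.29·log₂(0.29) = 0.5179
−0.11·log₂(0.11) = 0.3503
−0.38·log₂(0.38) = 0.5305
−0.09·log₂(0.09) = 0.3127
−0.13·log₂(0.13) = 0.3826
Sum ≈ 2.0939 → 2.094 bits.

2.094 bits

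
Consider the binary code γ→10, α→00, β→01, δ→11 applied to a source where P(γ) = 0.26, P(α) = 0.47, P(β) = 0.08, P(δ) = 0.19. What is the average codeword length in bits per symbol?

2 bits/symbol

L̄ = Σ pᵢ·ℓᵢ = 0.26·2 + 0.47·2 + 0.08·2 + 0.19·2 = 2 bits/symbol.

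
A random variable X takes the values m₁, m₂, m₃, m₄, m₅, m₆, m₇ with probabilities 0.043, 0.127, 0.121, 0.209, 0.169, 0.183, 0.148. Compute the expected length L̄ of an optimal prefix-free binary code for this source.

Repeatedly combine the two least-probable nodes; the expected code length is the sum of the merged weights.
merge 43/1000 + 121/1000 → 41/250
merge 127/1000 + 37/250 → 11/40
merge 41/250 + 169/1000 → 333/1000
merge 183/1000 + 209/1000 → 49/125
merge 11/40 + 333/1000 → 76/125
merge 49/125 + 76/125 → 1
L = 41/250 + 11/40 + 333/1000 + 49/125 + 76/125 + 1 = 693/250 = 2.772 bits/symbol.

2.772 bits/symbol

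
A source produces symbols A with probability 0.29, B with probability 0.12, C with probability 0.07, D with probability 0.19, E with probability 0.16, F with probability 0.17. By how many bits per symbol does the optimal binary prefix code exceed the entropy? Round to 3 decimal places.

0.054 bits

Entropy H = −Σ p log₂ p ≈ 2.4664 bits.
Huffman merges: 7/100+3/25→19/100; 4/25+17/100→33/100; 19/100+19/100→19/50; 29/100+33/100→31/50; 19/50+31/50→1. L = 63/25 ≈ 2.5200.
L − H = 2.5200 − 2.4664 = 0.054 bits.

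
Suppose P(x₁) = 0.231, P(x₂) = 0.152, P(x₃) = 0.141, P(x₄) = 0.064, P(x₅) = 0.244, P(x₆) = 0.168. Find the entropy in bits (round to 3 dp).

2.483 bits

H = −Σ pᵢ log₂ pᵢ.
−0.231·log₂(0.231) = 0.4883
−0.152·log₂(0.152) = 0.4131
−0.141·log₂(0.141) = 0.3985
−0.064·log₂(0.064) = 0.2538
−0.244·log₂(0.244) = 0.4966
−0.168·log₂(0.168) = 0.4323
Sum ≈ 2.4827 → 2.483 bits.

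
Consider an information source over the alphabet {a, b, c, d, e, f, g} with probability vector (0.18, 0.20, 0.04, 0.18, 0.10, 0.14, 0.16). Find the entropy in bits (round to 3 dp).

H = −Σ pᵢ log₂ pᵢ.
−0.18·log₂(0.18) = 0.4453
−0.20·log₂(0.20) = 0.4644
−0.04·log₂(0.04) = 0.1858
−0.18·log₂(0.18) = 0.4453
−0.10·log₂(0.10) = 0.3322
−0.14·log₂(0.14) = 0.3971
−0.16·log₂(0.16) = 0.4230
Sum ≈ 2.6931 → 2.693 bits.

2.693 bits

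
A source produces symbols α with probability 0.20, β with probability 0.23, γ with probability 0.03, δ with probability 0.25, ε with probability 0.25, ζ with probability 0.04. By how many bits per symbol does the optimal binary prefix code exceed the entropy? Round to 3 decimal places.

0.050 bits

Entropy H = −Σ p log₂ p ≈ 2.2896 bits.
Huffman merges: 3/100+1/25→7/100; 7/100+1/5→27/100; 23/100+1/4→12/25; 1/4+27/100→13/25; 12/25+13/25→1. L = 117/50 ≈ 2.3400.
L − H = 2.3400 − 2.2896 = 0.050 bits.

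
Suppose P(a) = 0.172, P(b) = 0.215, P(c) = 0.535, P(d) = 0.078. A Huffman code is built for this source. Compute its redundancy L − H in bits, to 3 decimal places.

0.032 bits

Entropy H = −Σ p log₂ p ≈ 1.6834 bits.
Huffman merges: 39/500+43/250→1/4; 43/200+1/4→93/200; 93/200+107/200→1. L = 343/200 ≈ 1.7150.
L − H = 1.7150 − 1.6834 = 0.032 bits.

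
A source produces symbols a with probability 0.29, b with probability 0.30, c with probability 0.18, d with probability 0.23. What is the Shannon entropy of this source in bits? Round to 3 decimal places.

1.972 bits

H = −Σ pᵢ log₂ pᵢ.
−0.29·log₂(0.29) = 0.5179
−0.30·log₂(0.30) = 0.5211
−0.18·log₂(0.18) = 0.4453
−0.23·log₂(0.23) = 0.4877
Sum ≈ 1.9720 → 1.972 bits.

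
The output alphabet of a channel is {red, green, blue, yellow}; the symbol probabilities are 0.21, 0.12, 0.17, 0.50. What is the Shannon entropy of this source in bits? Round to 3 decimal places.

H = −Σ pᵢ log₂ pᵢ.
−0.21·log₂(0.21) = 0.4728
−0.12·log₂(0.12) = 0.3671
−0.17·log₂(0.17) = 0.4346
−0.50·log₂(0.50) = 0.5000
Sum ≈ 1.7745 → 1.774 bits.

1.774 bits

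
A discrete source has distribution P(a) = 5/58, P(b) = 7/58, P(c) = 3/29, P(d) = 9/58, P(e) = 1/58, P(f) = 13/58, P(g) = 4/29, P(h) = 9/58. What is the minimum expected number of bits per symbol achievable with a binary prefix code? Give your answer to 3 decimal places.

2.879 bits/symbol

Repeatedly combine the two least-probable nodes; the expected code length is the sum of the merged weights.
merge 1/58 + 5/58 → 3/29
merge 3/29 + 3/29 → 6/29
merge 7/58 + 4/29 → 15/58
merge 9/58 + 9/58 → 9/29
merge 6/29 + 13/58 → 25/58
merge 15/58 + 9/29 → 33/58
merge 25/58 + 33/58 → 1
L = 3/29 + 6/29 + 15/58 + 9/29 + 25/58 + 33/58 + 1 = 167/58 ≈ 2.879 bits/symbol.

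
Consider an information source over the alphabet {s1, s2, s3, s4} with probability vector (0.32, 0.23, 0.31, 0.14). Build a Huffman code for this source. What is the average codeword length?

2 bits/symbol

Repeatedly combine the two least-probable nodes; the expected code length is the sum of the merged weights.
merge 7/50 + 23/100 → 37/100
merge 31/100 + 8/25 → 63/100
merge 37/100 + 63/100 → 1
L = 37/100 + 63/100 + 1 = 2 bits/symbol.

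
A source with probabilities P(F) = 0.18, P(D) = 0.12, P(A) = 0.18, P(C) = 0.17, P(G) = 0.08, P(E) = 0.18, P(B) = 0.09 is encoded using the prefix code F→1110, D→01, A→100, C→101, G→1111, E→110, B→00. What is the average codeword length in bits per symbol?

3.05 bits/symbol

L̄ = Σ pᵢ·ℓᵢ = 0.18·4 + 0.12·2 + 0.18·3 + 0.17·3 + 0.08·4 + 0.18·3 + 0.09·2 = 3.05 bits/symbol.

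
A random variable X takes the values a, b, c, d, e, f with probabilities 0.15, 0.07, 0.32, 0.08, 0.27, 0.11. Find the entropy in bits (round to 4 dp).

2.3570 bits

H = −Σ pᵢ log₂ pᵢ.
−0.15·log₂(0.15) = 0.4105
−0.07·log₂(0.07) = 0.2686
−0.32·log₂(0.32) = 0.5260
−0.08·log₂(0.08) = 0.2915
−0.27·log₂(0.27) = 0.5100
−0.11·log₂(0.11) = 0.3503
Sum ≈ 2.3570 → 2.3570 bits.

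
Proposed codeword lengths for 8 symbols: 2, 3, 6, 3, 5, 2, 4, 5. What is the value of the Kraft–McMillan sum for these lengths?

0.890625

With common denominator 2^6 = 64: Σ 2^(−ℓᵢ) = 16/64 + 8/64 + 1/64 + 8/64 + 2/64 + 16/64 + 4/64 + 2/64 = 57/64 = 0.890625.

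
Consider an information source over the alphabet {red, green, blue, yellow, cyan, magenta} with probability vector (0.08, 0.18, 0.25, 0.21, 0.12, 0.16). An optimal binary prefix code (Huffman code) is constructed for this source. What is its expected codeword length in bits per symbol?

2.54 bits/symbol

Repeatedly combine the two least-probable nodes; the expected code length is the sum of the merged weights.
merge 2/25 + 3/25 → 1/5
merge 4/25 + 9/50 → 17/50
merge 1/5 + 21/100 → 41/100
merge 1/4 + 17/50 → 59/100
merge 41/100 + 59/100 → 1
L = 1/5 + 17/50 + 41/100 + 59/100 + 1 = 127/50 = 2.54 bits/symbol.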